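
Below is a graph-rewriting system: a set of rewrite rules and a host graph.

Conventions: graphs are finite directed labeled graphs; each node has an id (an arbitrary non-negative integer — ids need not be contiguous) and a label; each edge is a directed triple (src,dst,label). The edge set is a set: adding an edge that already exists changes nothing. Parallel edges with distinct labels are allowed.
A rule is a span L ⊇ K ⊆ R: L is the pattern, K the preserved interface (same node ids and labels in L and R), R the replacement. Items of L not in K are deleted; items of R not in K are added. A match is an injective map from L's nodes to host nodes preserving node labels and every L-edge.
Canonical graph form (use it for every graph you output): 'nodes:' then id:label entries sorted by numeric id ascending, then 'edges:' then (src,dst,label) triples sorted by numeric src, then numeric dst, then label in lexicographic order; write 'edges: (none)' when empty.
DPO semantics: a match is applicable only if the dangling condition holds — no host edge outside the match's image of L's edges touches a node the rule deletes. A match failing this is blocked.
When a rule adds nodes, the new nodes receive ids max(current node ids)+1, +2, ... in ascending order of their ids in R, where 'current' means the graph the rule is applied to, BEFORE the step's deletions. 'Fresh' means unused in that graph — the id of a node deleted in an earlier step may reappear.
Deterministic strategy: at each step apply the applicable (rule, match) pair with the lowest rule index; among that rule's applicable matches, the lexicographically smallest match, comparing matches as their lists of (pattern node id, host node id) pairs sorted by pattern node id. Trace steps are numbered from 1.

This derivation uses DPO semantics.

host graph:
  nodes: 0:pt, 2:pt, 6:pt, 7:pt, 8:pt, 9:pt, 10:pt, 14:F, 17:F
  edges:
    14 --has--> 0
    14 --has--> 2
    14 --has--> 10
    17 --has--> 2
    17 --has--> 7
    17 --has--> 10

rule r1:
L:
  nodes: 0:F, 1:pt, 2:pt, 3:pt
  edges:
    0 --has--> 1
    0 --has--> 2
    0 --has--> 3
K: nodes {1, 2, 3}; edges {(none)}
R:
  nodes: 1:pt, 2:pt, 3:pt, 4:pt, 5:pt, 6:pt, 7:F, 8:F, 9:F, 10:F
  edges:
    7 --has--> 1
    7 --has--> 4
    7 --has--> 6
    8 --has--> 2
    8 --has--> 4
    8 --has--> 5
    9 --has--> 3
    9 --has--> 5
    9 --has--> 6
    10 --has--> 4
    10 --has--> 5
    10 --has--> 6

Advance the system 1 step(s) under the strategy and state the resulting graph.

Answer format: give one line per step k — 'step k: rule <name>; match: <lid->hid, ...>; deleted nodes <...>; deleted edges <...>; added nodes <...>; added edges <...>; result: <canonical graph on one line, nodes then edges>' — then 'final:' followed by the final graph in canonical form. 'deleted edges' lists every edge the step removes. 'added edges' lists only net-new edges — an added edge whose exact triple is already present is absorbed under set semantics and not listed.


step 1: rule r1; match: 0->14, 1->0, 2->2, 3->10; deleted nodes 14; deleted edges (14,0,has); (14,2,has); (14,10,has); added nodes 18, 19, 20, 21, 22, 23, 24; added edges (21,0,has); (21,18,has); (21,20,has); (22,2,has); (22,18,has); (22,19,has); (23,10,has); (23,19,has); (23,20,has); (24,18,has); (24,19,has); (24,20,has); result: nodes: 0:pt, 2:pt, 6:pt, 7:pt, 8:pt, 9:pt, 10:pt, 17:F, 18:pt, 19:pt, 20:pt, 21:F, 22:F, 23:F, 24:F edges: (17,2,has); (17,7,has); (17,10,has); (21,0,has); (21,18,has); (21,20,has); (22,2,has); (22,18,has); (22,19,has); (23,10,has); (23,19,has); (23,20,has); (24,18,has); (24,19,has); (24,20,has)
final:
nodes: 0:pt, 2:pt, 6:pt, 7:pt, 8:pt, 9:pt, 10:pt, 17:F, 18:pt, 19:pt, 20:pt, 21:F, 22:F, 23:F, 24:F
edges: (17,2,has); (17,7,has); (17,10,has); (21,0,has); (21,18,has); (21,20,has); (22,2,has); (22,18,has); (22,19,has); (23,10,has); (23,19,has); (23,20,has); (24,18,has); (24,19,has); (24,20,has)


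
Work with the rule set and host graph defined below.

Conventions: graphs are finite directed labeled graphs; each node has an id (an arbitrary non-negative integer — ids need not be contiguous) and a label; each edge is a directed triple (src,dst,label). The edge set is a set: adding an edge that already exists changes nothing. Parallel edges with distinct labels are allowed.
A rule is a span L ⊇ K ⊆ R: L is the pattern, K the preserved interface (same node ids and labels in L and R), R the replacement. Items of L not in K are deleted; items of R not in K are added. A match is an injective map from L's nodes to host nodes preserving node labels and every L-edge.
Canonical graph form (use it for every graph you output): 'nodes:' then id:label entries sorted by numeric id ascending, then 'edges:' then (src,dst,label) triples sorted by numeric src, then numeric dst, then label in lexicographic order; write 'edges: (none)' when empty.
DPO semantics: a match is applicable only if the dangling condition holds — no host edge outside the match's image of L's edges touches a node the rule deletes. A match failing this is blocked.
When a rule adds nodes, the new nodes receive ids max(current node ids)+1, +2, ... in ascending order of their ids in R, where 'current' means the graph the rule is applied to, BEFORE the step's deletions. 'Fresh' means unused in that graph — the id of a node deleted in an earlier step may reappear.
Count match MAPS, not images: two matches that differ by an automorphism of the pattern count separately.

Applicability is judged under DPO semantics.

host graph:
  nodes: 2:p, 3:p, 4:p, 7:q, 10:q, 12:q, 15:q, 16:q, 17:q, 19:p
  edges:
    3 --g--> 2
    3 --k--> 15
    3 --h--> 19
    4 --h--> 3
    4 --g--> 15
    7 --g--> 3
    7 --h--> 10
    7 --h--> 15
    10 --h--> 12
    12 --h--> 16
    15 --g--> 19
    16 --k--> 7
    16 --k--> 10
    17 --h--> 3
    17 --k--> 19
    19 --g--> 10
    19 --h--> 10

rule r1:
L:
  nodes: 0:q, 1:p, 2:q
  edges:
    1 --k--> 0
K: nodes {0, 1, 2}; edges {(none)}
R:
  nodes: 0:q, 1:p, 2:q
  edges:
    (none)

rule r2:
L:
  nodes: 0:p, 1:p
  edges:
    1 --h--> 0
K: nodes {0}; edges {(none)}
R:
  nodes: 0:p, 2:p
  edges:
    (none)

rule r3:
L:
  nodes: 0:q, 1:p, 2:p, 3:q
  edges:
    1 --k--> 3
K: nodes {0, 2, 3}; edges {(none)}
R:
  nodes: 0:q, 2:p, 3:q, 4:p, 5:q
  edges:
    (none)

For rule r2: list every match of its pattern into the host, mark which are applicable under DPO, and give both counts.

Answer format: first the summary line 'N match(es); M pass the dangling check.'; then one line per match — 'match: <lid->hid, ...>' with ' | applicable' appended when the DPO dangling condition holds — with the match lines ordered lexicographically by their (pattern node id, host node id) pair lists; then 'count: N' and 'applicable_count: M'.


2 match(es); 0 pass the dangling check.
match: 0->3, 1->4
match: 0->19, 1->3
count: 2
applicable_count: 0


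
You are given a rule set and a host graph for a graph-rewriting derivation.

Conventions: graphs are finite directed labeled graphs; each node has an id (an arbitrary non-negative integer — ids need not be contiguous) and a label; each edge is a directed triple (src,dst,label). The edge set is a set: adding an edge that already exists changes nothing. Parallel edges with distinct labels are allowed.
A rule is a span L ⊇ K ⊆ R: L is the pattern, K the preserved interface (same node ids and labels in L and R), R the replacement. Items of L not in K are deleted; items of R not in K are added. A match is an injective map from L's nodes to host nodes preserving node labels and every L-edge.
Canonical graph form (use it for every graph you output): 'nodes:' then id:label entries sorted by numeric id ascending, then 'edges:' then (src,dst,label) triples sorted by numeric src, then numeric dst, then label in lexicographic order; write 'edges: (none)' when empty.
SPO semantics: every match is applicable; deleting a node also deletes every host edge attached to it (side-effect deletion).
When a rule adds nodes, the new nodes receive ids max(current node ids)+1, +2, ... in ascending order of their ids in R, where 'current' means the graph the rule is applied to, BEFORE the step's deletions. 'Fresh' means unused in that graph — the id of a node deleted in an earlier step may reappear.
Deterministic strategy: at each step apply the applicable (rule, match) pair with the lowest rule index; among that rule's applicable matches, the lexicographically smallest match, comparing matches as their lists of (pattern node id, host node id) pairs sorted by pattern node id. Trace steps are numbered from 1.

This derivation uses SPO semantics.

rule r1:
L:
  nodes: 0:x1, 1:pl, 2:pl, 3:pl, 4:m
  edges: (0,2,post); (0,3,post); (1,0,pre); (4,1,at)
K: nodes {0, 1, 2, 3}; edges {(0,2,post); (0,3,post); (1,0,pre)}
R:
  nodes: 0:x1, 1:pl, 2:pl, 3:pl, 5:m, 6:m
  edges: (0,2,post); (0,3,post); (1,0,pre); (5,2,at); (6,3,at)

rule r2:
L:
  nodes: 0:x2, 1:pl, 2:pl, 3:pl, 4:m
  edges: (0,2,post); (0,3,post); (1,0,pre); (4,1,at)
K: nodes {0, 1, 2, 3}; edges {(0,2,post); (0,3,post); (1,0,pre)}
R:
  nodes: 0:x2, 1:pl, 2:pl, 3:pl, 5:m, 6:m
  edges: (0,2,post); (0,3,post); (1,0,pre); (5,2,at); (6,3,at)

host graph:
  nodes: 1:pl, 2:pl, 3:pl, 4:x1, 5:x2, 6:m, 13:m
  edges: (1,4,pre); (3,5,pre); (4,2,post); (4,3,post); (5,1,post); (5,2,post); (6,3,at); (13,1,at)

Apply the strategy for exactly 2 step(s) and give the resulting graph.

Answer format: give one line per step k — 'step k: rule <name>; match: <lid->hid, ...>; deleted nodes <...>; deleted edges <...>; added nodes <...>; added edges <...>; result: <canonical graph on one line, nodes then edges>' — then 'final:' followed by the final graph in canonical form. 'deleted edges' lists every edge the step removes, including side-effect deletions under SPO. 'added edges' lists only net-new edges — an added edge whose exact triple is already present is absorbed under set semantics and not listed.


step 1: rule r1; match: 0->4, 1->1, 2->2, 3->3, 4->13; deleted nodes 13; deleted edges (13,1,at); added nodes 14, 15; added edges (14,2,at); (15,3,at); result: nodes: 1:pl, 2:pl, 3:pl, 4:x1, 5:x2, 6:m, 14:m, 15:m edges: (1,4,pre); (3,5,pre); (4,2,post); (4,3,post); (5,1,post); (5,2,post); (6,3,at); (14,2,at); (15,3,at)
step 2: rule r2; match: 0->5, 1->3, 2->1, 3->2, 4->6; deleted nodes 6; deleted edges (6,3,at); added nodes 16, 17; added edges (16,1,at); (17,2,at); result: nodes: 1:pl, 2:pl, 3:pl, 4:x1, 5:x2, 14:m, 15:m, 16:m, 17:m edges: (1,4,pre); (3,5,pre); (4,2,post); (4,3,post); (5,1,post); (5,2,post); (14,2,at); (15,3,at); (16,1,at); (17,2,at)
final:
nodes: 1:pl, 2:pl, 3:pl, 4:x1, 5:x2, 14:m, 15:m, 16:m, 17:m
edges: (1,4,pre); (3,5,pre); (4,2,post); (4,3,post); (5,1,post); (5,2,post); (14,2,at); (15,3,at); (16,1,at); (17,2,at)


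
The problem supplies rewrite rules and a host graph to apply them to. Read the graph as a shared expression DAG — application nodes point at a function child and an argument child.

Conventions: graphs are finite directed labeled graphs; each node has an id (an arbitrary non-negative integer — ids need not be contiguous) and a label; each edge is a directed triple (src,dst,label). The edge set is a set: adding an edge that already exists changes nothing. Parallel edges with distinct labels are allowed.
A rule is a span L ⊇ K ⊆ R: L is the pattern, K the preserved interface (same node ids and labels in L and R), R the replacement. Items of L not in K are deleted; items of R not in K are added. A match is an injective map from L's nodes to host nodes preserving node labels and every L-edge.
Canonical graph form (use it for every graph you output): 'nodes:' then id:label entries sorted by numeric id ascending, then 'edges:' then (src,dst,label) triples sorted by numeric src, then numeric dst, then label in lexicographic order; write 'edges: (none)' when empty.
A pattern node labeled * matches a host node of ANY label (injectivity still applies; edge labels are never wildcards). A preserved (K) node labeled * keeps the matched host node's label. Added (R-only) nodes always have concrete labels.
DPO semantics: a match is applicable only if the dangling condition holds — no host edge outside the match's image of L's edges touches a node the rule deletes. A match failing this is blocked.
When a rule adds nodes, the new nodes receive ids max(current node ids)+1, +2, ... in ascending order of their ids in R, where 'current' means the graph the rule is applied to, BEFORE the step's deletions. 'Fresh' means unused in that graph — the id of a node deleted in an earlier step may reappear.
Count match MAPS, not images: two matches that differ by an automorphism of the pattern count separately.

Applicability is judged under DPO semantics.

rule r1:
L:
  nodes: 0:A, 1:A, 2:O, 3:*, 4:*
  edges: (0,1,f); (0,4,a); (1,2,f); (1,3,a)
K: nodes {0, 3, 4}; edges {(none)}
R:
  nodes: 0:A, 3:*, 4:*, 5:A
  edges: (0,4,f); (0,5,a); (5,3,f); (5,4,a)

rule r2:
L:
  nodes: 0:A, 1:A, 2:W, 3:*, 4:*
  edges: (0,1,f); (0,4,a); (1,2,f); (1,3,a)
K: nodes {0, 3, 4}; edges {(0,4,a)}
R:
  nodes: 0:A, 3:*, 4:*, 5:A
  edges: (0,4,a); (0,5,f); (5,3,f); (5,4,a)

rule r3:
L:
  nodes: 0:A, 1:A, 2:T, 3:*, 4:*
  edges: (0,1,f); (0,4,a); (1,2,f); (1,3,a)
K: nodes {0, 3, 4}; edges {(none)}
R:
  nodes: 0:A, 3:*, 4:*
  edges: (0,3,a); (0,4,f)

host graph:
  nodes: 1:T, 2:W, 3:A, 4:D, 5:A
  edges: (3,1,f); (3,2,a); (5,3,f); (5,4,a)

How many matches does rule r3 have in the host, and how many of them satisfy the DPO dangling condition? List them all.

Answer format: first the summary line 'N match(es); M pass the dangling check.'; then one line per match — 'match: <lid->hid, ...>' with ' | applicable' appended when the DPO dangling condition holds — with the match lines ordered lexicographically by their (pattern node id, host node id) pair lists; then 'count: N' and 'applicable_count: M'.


1 match(es); 1 pass the dangling check.
match: 0->5, 1->3, 2->1, 3->2, 4->4 | applicable
count: 1
applicable_count: 1


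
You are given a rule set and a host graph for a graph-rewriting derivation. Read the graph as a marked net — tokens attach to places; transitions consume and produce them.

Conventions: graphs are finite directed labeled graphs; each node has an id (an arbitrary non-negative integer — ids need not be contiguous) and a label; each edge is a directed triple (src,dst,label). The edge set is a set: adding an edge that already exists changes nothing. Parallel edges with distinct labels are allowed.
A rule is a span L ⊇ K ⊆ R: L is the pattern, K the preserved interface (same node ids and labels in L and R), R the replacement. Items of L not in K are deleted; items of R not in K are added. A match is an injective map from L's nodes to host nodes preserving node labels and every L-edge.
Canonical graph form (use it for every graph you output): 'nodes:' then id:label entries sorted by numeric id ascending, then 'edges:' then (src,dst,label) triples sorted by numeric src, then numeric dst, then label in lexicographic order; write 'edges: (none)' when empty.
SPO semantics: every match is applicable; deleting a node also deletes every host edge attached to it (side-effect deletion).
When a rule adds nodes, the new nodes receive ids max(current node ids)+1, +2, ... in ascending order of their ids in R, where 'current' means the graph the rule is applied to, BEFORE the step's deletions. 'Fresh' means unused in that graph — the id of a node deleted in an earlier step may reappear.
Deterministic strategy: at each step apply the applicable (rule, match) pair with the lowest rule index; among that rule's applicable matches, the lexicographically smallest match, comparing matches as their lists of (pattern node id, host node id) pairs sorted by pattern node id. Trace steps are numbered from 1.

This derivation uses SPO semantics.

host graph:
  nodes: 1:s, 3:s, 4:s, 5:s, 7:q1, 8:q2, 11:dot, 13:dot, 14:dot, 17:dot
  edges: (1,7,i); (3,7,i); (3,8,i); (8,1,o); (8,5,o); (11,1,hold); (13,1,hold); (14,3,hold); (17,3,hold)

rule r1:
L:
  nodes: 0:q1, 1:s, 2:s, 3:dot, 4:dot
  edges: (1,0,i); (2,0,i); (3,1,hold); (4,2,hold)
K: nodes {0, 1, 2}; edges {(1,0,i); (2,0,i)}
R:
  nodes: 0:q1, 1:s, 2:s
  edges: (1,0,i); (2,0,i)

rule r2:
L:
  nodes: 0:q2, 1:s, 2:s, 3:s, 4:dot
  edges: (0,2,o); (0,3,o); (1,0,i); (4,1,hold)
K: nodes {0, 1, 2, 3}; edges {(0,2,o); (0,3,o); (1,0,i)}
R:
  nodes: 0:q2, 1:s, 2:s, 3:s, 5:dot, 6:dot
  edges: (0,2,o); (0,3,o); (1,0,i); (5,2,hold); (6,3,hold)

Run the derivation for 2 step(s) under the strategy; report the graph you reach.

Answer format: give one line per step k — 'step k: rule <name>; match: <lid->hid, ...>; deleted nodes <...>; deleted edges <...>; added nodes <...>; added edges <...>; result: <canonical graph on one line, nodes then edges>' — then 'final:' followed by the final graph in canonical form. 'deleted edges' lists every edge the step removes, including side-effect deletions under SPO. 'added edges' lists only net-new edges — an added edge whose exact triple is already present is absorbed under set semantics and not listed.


step 1: rule r1; match: 0->7, 1->1, 2->3, 3->11, 4->14; deleted nodes 11, 14; deleted edges (11,1,hold); (14,3,hold); added nodes (none); added edges (none); result: nodes: 1:s, 3:s, 4:s, 5:s, 7:q1, 8:q2, 13:dot, 17:dot edges: (1,7,i); (3,7,i); (3,8,i); (8,1,o); (8,5,o); (13,1,hold); (17,3,hold)
step 2: rule r1; match: 0->7, 1->1, 2->3, 3->13, 4->17; deleted nodes 13, 17; deleted edges (13,1,hold); (17,3,hold); added nodes (none); added edges (none); result: nodes: 1:s, 3:s, 4:s, 5:s, 7:q1, 8:q2 edges: (1,7,i); (3,7,i); (3,8,i); (8,1,o); (8,5,o)
final:
nodes: 1:s, 3:s, 4:s, 5:s, 7:q1, 8:q2
edges: (1,7,i); (3,7,i); (3,8,i); (8,1,o); (8,5,o)


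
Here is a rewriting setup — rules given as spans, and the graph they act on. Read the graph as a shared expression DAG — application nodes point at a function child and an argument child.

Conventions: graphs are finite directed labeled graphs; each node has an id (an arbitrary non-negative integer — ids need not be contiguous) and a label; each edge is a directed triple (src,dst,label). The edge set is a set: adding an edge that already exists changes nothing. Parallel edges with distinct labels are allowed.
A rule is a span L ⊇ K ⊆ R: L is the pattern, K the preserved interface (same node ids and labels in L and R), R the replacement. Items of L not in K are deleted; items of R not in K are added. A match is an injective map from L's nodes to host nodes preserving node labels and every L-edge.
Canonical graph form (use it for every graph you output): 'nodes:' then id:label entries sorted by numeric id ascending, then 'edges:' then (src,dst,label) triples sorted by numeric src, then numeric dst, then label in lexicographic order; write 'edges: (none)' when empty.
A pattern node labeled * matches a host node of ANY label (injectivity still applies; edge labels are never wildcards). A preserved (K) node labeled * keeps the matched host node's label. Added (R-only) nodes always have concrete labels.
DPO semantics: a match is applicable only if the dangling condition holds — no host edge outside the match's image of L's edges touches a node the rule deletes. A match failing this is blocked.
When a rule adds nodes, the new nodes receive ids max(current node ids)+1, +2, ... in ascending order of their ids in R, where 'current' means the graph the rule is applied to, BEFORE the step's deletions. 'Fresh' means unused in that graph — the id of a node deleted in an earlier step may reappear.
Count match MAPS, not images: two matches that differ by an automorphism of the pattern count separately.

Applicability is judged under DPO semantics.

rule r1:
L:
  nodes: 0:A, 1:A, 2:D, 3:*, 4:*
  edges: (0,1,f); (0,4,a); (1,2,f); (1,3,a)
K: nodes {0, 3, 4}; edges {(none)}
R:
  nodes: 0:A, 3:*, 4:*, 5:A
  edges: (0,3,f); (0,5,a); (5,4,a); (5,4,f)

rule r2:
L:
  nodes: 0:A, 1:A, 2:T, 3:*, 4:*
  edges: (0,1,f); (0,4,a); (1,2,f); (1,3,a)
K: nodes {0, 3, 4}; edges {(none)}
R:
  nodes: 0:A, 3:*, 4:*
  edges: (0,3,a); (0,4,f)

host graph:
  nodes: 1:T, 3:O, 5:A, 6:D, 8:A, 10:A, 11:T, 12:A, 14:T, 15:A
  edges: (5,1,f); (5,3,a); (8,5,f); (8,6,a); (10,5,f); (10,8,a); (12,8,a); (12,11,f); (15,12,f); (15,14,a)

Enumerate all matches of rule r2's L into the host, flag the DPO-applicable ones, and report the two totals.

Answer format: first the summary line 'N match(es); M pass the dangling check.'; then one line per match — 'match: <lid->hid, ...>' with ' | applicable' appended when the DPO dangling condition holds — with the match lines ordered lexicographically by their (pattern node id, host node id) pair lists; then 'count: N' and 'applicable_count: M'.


3 match(es); 1 pass the dangling check.
match: 0->8, 1->5, 2->1, 3->3, 4->6
match: 0->10, 1->5, 2->1, 3->3, 4->8
match: 0->15, 1->12, 2->11, 3->8, 4->14 | applicable
count: 3
applicable_count: 1


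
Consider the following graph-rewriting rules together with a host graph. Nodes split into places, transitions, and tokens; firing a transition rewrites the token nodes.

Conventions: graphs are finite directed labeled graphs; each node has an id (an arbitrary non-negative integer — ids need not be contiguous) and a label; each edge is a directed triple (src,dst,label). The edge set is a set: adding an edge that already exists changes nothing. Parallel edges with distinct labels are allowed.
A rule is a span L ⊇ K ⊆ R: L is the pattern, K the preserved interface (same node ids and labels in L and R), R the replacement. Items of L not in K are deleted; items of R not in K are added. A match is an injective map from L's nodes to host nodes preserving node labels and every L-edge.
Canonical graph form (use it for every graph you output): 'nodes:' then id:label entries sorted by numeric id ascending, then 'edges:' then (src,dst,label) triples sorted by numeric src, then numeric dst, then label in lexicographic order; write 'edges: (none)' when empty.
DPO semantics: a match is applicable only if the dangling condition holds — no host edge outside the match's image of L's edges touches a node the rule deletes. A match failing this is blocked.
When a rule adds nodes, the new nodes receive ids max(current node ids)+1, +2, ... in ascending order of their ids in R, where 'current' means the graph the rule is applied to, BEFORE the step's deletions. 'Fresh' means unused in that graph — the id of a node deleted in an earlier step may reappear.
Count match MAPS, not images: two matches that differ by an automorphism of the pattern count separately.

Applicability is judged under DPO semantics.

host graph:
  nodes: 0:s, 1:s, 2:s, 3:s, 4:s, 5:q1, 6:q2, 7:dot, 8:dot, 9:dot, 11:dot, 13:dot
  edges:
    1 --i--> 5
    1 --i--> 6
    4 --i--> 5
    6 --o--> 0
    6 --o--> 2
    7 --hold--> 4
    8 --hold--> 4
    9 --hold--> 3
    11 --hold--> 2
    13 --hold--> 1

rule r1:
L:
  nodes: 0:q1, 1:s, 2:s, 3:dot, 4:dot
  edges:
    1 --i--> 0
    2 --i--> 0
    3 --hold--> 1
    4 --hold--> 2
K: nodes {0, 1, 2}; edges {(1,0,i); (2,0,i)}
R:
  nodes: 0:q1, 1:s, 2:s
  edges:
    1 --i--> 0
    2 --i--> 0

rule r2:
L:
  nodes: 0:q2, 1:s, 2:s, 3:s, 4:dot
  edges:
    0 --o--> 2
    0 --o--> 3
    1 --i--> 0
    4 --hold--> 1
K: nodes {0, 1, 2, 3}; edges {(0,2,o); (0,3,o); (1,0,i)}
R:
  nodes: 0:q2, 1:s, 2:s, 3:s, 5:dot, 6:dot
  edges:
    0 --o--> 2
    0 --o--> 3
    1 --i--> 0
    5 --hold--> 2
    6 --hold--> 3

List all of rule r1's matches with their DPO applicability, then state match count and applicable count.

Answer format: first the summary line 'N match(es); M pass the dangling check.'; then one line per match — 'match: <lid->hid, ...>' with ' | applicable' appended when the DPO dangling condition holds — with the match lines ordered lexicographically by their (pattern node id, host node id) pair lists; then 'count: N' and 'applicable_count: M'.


4 match(es); 4 pass the dangling check.
match: 0->5, 1->1, 2->4, 3->13, 4->7 | applicable
match: 0->5, 1->1, 2->4, 3->13, 4->8 | applicable
match: 0->5, 1->4, 2->1, 3->7, 4->13 | applicable
match: 0->5, 1->4, 2->1, 3->8, 4->13 | applicable
count: 4
applicable_count: 4


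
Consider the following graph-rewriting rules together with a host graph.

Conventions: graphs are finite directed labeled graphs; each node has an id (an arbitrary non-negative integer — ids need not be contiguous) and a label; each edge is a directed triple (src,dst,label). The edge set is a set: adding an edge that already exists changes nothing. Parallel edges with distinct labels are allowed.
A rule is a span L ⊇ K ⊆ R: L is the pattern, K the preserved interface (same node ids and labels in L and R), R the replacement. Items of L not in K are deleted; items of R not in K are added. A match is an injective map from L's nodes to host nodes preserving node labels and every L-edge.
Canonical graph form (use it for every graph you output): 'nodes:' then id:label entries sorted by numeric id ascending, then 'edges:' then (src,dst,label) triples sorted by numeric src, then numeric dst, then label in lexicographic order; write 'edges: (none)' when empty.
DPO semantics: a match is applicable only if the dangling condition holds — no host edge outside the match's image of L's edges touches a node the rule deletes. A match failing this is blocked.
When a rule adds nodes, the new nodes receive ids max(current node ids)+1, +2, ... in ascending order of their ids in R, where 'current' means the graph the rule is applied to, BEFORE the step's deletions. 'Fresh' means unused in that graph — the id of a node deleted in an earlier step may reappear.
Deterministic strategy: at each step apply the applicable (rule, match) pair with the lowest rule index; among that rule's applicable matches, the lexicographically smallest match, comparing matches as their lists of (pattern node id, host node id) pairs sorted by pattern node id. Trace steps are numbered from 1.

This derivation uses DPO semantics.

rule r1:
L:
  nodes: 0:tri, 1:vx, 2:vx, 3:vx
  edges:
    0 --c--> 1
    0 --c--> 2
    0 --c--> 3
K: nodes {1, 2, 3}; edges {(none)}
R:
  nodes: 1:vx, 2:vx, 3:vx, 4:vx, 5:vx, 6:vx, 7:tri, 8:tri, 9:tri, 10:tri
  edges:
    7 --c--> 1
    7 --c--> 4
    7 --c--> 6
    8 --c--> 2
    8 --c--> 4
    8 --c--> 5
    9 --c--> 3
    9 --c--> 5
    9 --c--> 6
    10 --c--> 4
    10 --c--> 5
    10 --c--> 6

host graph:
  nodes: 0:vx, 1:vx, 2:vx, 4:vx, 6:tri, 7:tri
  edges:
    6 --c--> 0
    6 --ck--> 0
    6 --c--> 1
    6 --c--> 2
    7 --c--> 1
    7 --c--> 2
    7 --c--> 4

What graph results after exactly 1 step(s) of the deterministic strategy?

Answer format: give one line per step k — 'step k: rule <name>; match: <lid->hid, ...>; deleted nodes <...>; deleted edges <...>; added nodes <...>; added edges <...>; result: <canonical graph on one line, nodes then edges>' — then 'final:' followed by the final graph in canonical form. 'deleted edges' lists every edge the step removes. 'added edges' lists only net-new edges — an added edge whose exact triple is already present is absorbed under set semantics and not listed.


step 1: rule r1; match: 0->7, 1->1, 2->2, 3->4; deleted nodes 7; deleted edges (7,1,c); (7,2,c); (7,4,c); added nodes 8, 9, 10, 11, 12, 13, 14; added edges (11,1,c); (11,8,c); (11,10,c); (12,2,c); (12,8,c); (12,9,c); (13,4,c); (13,9,c); (13,10,c); (14,8,c); (14,9,c); (14,10,c); result: nodes: 0:vx, 1:vx, 2:vx, 4:vx, 6:tri, 8:vx, 9:vx, 10:vx, 11:tri, 12:tri, 13:tri, 14:tri edges: (6,0,c); (6,0,ck); (6,1,c); (6,2,c); (11,1,c); (11,8,c); (11,10,c); (12,2,c); (12,8,c); (12,9,c); (13,4,c); (13,9,c); (13,10,c); (14,8,c); (14,9,c); (14,10,c)
final:
nodes: 0:vx, 1:vx, 2:vx, 4:vx, 6:tri, 8:vx, 9:vx, 10:vx, 11:tri, 12:tri, 13:tri, 14:tri
edges: (6,0,c); (6,0,ck); (6,1,c); (6,2,c); (11,1,c); (11,8,c); (11,10,c); (12,2,c); (12,8,c); (12,9,c); (13,4,c); (13,9,c); (13,10,c); (14,8,c); (14,9,c); (14,10,c)


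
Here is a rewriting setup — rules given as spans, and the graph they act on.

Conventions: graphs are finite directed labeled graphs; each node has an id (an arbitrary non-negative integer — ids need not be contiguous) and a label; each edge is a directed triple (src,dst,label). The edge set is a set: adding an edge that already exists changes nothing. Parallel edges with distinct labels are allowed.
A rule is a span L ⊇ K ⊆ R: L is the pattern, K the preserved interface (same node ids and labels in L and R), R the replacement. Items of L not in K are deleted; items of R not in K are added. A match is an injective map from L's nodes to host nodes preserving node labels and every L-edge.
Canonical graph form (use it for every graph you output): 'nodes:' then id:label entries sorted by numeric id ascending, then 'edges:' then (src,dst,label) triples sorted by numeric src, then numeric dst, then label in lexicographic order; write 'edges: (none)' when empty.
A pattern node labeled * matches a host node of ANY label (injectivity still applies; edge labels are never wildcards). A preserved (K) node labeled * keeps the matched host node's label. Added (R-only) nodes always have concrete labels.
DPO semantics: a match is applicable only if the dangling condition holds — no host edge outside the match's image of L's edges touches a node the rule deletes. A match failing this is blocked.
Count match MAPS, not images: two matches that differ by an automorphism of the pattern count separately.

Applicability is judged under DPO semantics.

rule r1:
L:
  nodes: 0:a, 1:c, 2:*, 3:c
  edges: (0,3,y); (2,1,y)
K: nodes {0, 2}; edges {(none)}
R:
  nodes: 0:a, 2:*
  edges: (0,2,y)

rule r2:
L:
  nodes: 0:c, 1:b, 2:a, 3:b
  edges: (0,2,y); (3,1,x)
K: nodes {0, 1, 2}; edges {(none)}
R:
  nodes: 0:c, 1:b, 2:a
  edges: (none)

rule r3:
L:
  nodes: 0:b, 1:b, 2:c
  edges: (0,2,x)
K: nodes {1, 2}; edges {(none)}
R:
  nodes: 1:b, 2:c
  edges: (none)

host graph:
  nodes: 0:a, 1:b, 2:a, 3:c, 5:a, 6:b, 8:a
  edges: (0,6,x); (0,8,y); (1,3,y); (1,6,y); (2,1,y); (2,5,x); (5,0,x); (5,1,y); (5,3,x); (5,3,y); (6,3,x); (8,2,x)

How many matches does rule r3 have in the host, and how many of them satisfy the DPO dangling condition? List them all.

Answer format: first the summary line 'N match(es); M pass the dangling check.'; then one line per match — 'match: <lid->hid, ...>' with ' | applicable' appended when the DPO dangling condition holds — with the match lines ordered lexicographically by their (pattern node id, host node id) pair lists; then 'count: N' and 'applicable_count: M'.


1 match(es); 0 pass the dangling check.
match: 0->6, 1->1, 2->3
count: 1
applicable_count: 0


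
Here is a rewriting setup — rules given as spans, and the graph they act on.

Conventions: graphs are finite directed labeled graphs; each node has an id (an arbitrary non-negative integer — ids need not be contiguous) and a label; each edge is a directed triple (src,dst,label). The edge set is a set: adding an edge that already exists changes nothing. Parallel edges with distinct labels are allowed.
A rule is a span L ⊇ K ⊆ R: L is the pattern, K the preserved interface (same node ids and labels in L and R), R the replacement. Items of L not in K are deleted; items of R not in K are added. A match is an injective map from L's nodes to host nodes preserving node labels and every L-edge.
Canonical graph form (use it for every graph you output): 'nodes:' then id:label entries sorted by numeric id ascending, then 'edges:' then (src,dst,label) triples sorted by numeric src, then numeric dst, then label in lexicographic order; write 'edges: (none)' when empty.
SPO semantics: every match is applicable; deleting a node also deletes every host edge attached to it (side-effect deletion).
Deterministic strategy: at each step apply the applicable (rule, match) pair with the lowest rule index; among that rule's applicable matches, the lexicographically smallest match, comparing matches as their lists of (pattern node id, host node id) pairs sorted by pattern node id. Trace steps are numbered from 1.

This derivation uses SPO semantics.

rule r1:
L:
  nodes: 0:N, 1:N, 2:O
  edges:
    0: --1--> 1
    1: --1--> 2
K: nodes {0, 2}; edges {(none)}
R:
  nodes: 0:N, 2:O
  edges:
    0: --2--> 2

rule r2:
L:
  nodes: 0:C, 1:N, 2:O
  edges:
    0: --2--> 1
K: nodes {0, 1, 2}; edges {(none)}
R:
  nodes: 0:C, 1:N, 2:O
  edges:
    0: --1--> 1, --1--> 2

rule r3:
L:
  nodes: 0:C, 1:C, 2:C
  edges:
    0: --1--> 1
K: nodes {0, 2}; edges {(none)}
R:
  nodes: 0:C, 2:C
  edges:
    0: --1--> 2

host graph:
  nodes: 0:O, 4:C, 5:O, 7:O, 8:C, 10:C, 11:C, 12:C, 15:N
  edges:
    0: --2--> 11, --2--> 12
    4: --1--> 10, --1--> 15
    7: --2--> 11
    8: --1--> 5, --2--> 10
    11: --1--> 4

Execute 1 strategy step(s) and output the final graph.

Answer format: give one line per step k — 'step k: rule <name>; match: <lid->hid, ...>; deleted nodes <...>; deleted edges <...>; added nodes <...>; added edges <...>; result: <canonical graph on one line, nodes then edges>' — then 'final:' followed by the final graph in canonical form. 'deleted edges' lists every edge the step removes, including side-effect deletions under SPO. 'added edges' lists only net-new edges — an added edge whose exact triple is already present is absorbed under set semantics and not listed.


step 1: rule r3; match: 0->4, 1->10, 2->8; deleted nodes 10; deleted edges (4,10,1); (8,10,2); added nodes (none); added edges (4,8,1); result: nodes: 0:O, 4:C, 5:O, 7:O, 8:C, 11:C, 12:C, 15:N edges: (0,11,2); (0,12,2); (4,8,1); (4,15,1); (7,11,2); (8,5,1); (11,4,1)
final:
nodes: 0:O, 4:C, 5:O, 7:O, 8:C, 11:C, 12:C, 15:N
edges: (0,11,2); (0,12,2); (4,8,1); (4,15,1); (7,11,2); (8,5,1); (11,4,1)


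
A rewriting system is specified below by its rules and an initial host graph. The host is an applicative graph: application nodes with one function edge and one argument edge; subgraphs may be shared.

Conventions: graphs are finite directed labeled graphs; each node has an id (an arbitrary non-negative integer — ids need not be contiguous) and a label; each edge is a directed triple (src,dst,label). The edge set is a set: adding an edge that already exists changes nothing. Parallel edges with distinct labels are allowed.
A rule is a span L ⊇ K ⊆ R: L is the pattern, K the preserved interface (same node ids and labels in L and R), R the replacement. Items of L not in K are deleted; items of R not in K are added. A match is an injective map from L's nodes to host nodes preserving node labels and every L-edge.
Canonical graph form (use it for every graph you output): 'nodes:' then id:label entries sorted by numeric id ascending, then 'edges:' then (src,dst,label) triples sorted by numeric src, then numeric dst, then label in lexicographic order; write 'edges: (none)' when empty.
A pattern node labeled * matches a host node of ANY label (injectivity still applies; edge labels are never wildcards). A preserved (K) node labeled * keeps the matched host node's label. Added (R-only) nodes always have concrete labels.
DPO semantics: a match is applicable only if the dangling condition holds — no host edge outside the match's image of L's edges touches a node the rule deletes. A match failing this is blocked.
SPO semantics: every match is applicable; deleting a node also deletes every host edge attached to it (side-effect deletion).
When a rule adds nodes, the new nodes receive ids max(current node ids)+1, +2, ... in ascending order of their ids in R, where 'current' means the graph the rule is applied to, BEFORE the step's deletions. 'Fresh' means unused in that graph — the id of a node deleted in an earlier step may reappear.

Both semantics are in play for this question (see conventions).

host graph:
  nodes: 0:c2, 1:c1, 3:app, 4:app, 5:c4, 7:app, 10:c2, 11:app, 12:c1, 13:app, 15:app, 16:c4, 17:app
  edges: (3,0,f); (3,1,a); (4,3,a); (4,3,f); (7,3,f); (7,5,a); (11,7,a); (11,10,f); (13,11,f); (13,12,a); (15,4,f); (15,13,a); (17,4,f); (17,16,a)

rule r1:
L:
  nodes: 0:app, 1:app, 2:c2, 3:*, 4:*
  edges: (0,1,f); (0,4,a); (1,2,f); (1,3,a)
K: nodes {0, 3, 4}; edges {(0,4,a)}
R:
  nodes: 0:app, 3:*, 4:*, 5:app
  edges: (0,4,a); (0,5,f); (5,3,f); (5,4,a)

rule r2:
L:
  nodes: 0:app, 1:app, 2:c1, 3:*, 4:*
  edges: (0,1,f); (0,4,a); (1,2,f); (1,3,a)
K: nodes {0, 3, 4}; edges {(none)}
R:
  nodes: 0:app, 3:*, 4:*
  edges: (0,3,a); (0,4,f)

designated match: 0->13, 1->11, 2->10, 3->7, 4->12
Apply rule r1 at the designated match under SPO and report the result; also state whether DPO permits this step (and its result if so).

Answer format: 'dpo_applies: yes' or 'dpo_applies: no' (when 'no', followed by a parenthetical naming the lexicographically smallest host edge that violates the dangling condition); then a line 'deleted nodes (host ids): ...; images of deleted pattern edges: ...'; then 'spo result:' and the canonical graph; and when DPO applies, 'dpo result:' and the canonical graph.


dpo_applies: yes
deleted nodes (host ids): 10, 11; images of deleted pattern edges: (11,7,a); (11,10,f); (13,11,f)
spo result:
nodes: 0:c2, 1:c1, 3:app, 4:app, 5:c4, 7:app, 12:c1, 13:app, 15:app, 16:c4, 17:app, 18:app
edges: (3,0,f); (3,1,a); (4,3,a); (4,3,f); (7,3,f); (7,5,a); (13,12,a); (13,18,f); (15,4,f); (15,13,a); (17,4,f); (17,16,a); (18,7,f); (18,12,a)
dpo result:
nodes: 0:c2, 1:c1, 3:app, 4:app, 5:c4, 7:app, 12:c1, 13:app, 15:app, 16:c4, 17:app, 18:app
edges: (3,0,f); (3,1,a); (4,3,a); (4,3,f); (7,3,f); (7,5,a); (13,12,a); (13,18,f); (15,4,f); (15,13,a); (17,4,f); (17,16,a); (18,7,f); (18,12,a)


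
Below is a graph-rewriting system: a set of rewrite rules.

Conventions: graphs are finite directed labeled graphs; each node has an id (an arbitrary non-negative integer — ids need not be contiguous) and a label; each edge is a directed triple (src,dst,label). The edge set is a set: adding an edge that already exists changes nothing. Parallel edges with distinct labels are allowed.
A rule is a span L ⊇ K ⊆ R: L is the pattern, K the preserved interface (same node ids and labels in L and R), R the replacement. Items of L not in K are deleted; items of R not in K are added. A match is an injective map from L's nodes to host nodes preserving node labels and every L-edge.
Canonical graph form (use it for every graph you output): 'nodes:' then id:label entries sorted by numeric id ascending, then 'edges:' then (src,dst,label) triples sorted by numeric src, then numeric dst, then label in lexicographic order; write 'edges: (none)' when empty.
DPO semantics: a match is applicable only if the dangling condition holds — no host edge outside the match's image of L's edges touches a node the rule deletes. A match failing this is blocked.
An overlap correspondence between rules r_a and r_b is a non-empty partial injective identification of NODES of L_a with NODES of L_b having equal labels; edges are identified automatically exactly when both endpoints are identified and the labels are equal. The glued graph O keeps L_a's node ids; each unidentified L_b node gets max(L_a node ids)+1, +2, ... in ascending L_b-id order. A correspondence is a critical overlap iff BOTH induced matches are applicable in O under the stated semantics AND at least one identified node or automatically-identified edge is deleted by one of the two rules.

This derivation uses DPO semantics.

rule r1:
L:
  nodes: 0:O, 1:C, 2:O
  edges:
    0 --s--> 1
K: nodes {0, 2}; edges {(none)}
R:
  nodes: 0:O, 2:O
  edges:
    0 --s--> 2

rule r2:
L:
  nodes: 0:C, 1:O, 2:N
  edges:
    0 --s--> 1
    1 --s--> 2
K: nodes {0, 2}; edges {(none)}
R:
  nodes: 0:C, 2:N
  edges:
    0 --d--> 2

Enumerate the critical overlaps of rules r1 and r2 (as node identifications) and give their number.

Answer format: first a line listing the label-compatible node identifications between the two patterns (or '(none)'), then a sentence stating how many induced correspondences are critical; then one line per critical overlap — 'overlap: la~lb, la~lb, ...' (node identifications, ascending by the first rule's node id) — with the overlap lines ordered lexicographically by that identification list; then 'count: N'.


label-compatible node identifications between L(r1) and L(r2): 0~1, 1~0, 2~1
1 of the induced correspondences is a critical overlap of r1 and r2.
overlap: 2~1
count: 1


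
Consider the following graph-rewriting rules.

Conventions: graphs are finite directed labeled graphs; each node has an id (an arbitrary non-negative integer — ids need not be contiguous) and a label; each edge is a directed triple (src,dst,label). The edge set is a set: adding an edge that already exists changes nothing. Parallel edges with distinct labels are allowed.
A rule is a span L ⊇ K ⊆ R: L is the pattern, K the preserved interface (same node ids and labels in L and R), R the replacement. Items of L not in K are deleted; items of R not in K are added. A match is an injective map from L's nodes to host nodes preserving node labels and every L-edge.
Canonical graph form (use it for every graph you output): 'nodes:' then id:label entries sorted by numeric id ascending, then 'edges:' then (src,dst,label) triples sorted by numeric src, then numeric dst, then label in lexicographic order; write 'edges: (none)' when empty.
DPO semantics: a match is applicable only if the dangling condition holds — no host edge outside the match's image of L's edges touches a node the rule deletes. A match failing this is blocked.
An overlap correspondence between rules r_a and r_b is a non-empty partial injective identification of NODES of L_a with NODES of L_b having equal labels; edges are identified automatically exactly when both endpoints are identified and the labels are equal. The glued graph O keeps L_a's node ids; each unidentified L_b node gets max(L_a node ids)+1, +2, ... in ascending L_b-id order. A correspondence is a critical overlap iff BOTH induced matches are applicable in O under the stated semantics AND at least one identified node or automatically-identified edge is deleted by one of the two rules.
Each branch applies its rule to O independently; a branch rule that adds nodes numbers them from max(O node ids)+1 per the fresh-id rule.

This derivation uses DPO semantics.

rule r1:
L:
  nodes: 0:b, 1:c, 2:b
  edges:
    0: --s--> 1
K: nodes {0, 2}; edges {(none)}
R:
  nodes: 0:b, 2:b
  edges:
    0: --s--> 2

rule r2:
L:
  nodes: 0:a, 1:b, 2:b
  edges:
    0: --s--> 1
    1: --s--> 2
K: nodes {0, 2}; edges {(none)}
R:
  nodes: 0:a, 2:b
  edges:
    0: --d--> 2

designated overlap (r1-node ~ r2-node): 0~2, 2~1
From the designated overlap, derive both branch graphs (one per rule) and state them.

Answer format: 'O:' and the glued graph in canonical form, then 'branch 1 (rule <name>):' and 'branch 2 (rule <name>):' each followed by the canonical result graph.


O:
nodes: 0:b, 1:c, 2:b, 3:a
edges: (0,1,s); (2,0,s); (3,2,s)
branch 1 (rule r1):
nodes: 0:b, 2:b, 3:a
edges: (0,2,s); (2,0,s); (3,2,s)
branch 2 (rule r2):
nodes: 0:b, 1:c, 3:a
edges: (0,1,s); (3,0,d)
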